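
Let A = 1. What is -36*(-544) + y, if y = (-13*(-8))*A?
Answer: 19688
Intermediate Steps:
y = 104 (y = -13*(-8)*1 = 104*1 = 104)
-36*(-544) + y = -36*(-544) + 104 = 19584 + 104 = 19688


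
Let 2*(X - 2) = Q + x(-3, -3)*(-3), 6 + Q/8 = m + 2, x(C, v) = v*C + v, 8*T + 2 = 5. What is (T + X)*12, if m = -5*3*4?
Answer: -6303/2 ≈ -3151.5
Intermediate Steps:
T = 3/8 (T = -¼ + (⅛)*5 = -¼ + 5/8 = 3/8 ≈ 0.37500)
x(C, v) = v + C*v (x(C, v) = C*v + v = v + C*v)
m = -60 (m = -15*4 = -60)
Q = -512 (Q = -48 + 8*(-60 + 2) = -48 + 8*(-58) = -48 - 464 = -512)
X = -263 (X = 2 + (-512 - 3*(1 - 3)*(-3))/2 = 2 + (-512 - 3*(-2)*(-3))/2 = 2 + (-512 + 6*(-3))/2 = 2 + (-512 - 18)/2 = 2 + (½)*(-530) = 2 - 265 = -263)
(T + X)*12 = (3/8 - 263)*12 = -2101/8*12 = -6303/2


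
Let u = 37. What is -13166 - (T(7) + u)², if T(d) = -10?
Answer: -13895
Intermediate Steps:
-13166 - (T(7) + u)² = -13166 - (-10 + 37)² = -13166 - 1*27² = -13166 - 1*729 = -13166 - 729 = -13895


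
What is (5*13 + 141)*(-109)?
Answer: -22454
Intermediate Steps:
(5*13 + 141)*(-109) = (65 + 141)*(-109) = 206*(-109) = -22454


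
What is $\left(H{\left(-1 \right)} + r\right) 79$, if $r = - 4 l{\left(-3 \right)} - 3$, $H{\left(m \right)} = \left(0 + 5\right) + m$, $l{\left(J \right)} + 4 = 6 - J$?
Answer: $-1501$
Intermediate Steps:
$l{\left(J \right)} = 2 - J$ ($l{\left(J \right)} = -4 - \left(-6 + J\right) = 2 - J$)
$H{\left(m \right)} = 5 + m$
$r = -23$ ($r = - 4 \left(2 - -3\right) - 3 = - 4 \left(2 + 3\right) - 3 = \left(-4\right) 5 - 3 = -20 - 3 = -23$)
$\left(H{\left(-1 \right)} + r\right) 79 = \left(\left(5 - 1\right) - 23\right) 79 = \left(4 - 23\right) 79 = \left(-19\right) 79 = -1501$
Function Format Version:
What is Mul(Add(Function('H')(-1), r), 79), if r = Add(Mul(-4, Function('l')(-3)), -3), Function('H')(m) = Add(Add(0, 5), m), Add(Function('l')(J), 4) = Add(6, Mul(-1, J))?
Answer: -1501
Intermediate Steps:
Function('l')(J) = Add(2, Mul(-1, J)) (Function('l')(J) = Add(-4, Add(6, Mul(-1, J))) = Add(2, Mul(-1, J)))
Function('H')(m) = Add(5, m)
r = -23 (r = Add(Mul(-4, Add(2, Mul(-1, -3))), -3) = Add(Mul(-4, Add(2, 3)), -3) = Add(Mul(-4, 5), -3) = Add(-20, -3) = -23)
Mul(Add(Function('H')(-1), r), 79) = Mul(Add(Add(5, -1), -23), 79) = Mul(Add(4, -23), 79) = Mul(-19, 79) = -1501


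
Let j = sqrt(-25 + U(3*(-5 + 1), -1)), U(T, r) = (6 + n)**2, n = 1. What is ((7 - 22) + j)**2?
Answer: 249 - 60*sqrt(6) ≈ 102.03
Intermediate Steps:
U(T, r) = 49 (U(T, r) = (6 + 1)**2 = 7**2 = 49)
j = 2*sqrt(6) (j = sqrt(-25 + 49) = sqrt(24) = 2*sqrt(6) ≈ 4.8990)
((7 - 22) + j)**2 = ((7 - 22) + 2*sqrt(6))**2 = (-15 + 2*sqrt(6))**2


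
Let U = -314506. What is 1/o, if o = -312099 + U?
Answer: -1/626605 ≈ -1.5959e-6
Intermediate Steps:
o = -626605 (o = -312099 - 314506 = -626605)
1/o = 1/(-626605) = -1/626605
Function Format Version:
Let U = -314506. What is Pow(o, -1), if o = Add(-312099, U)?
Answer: Rational(-1, 626605) ≈ -1.5959e-6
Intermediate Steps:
o = -626605 (o = Add(-312099, -314506) = -626605)
Pow(o, -1) = Pow(-626605, -1) = Rational(-1, 626605)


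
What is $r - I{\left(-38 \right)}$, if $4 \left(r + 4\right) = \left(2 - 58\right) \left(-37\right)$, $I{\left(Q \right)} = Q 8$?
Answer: $818$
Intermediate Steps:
$I{\left(Q \right)} = 8 Q$
$r = 514$ ($r = -4 + \frac{\left(2 - 58\right) \left(-37\right)}{4} = -4 + \frac{\left(-56\right) \left(-37\right)}{4} = -4 + \frac{1}{4} \cdot 2072 = -4 + 518 = 514$)
$r - I{\left(-38 \right)} = 514 - 8 \left(-38\right) = 514 - -304 = 514 + 304 = 818$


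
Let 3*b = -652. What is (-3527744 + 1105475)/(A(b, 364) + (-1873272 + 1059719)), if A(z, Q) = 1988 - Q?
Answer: 807423/270643 ≈ 2.9834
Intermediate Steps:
b = -652/3 (b = (⅓)*(-652) = -652/3 ≈ -217.33)
(-3527744 + 1105475)/(A(b, 364) + (-1873272 + 1059719)) = (-3527744 + 1105475)/((1988 - 1*364) + (-1873272 + 1059719)) = -2422269/((1988 - 364) - 813553) = -2422269/(1624 - 813553) = -2422269/(-811929) = -2422269*(-1/811929) = 807423/270643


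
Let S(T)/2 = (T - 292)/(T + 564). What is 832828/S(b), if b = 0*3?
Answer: -58714374/73 ≈ -8.0431e+5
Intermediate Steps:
b = 0
S(T) = 2*(-292 + T)/(564 + T) (S(T) = 2*((T - 292)/(T + 564)) = 2*((-292 + T)/(564 + T)) = 2*(-292 + T)/(564 + T))
832828/S(b) = 832828/((2*(-292 + 0)/(564 + 0))) = 832828/((2*(-292)/564)) = 832828/((2*(1/564)*(-292))) = 832828/(-146/141) = 832828*(-141/146) = -58714374/73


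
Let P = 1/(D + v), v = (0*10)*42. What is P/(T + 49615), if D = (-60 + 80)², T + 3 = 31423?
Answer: 1/32414000 ≈ 3.0851e-8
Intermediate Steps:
T = 31420 (T = -3 + 31423 = 31420)
D = 400 (D = 20² = 400)
v = 0 (v = 0*42 = 0)
P = 1/400 (P = 1/(400 + 0) = 1/400 ≈ 0.0025000)
P/(T + 49615) = 1/(400*(31420 + 49615)) = (1/400)/81035 = (1/400)*(1/81035) = 1/32414000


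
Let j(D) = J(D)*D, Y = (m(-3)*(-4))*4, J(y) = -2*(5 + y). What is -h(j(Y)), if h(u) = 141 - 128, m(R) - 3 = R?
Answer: -13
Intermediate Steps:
m(R) = 3 + R
J(y) = -10 - 2*y
Y = 0 (Y = ((3 - 3)*(-4))*4 = (0*(-4))*4 = 0*4 = 0)
j(D) = D*(-10 - 2*D) (j(D) = (-10 - 2*D)*D = D*(-10 - 2*D))
h(u) = 13
-h(j(Y)) = -1*13 = -13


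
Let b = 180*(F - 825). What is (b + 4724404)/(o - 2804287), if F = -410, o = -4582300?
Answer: -4502104/7386587 ≈ -0.60950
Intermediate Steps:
b = -222300 (b = 180*(-410 - 825) = 180*(-1235) = -222300)
(b + 4724404)/(o - 2804287) = (-222300 + 4724404)/(-4582300 - 2804287) = 4502104/(-7386587) = 4502104*(-1/7386587) = -4502104/7386587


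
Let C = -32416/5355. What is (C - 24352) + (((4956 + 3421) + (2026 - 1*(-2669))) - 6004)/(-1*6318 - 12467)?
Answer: -5765421076/236691 ≈ -24358.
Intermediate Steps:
C = -32416/5355 (C = -32416*1/5355 = -32416/5355 ≈ -6.0534)
(C - 24352) + (((4956 + 3421) + (2026 - 1*(-2669))) - 6004)/(-1*6318 - 12467) = (-32416/5355 - 24352) + (((4956 + 3421) + (2026 - 1*(-2669))) - 6004)/(-1*6318 - 12467) = -130437376/5355 + ((8377 + (2026 + 2669)) - 6004)/(-6318 - 12467) = -130437376/5355 + ((8377 + 4695) - 6004)/(-18785) = -130437376/5355 + (13072 - 6004)*(-1/18785) = -130437376/5355 + 7068*(-1/18785) = -130437376/5355 - 7068/18785 = -5765421076/236691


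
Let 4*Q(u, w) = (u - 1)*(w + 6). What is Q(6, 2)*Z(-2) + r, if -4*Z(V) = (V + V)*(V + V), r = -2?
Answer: -42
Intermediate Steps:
Z(V) = -V**2 (Z(V) = -(V + V)*(V + V)/4 = -2*V*2*V/4 = -V**2)
Q(u, w) = (-1 + u)*(6 + w)/4 (Q(u, w) = ((u - 1)*(w + 6))/4 = ((-1 + u)*(6 + w))/4 = (-1 + u)*(6 + w)/4)
Q(6, 2)*Z(-2) + r = (-3/2 - 1/4*2 + (3/2)*6 + (1/4)*6*2)*(-1*(-2)**2) - 2 = (-3/2 - 1/2 + 9 + 3)*(-1*4) - 2 = 10*(-4) - 2 = -40 - 2 = -42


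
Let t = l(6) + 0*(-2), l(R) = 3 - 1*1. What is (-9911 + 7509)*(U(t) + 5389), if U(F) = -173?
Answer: -12528832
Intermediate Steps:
l(R) = 2 (l(R) = 3 - 1 = 2)
t = 2 (t = 2 + 0*(-2) = 2 + 0 = 2)
(-9911 + 7509)*(U(t) + 5389) = (-9911 + 7509)*(-173 + 5389) = -2402*5216 = -12528832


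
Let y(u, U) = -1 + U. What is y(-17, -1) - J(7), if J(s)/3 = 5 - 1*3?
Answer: -8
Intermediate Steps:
J(s) = 6 (J(s) = 3*(5 - 1*3) = 3*(5 - 3) = 3*2 = 6)
y(-17, -1) - J(7) = (-1 - 1) - 1*6 = -2 - 6 = -8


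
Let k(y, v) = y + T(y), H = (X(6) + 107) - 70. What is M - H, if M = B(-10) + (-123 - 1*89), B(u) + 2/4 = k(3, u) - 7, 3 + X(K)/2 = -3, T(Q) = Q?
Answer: -477/2 ≈ -238.50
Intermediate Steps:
X(K) = -12 (X(K) = -6 + 2*(-3) = -6 - 6 = -12)
H = 25 (H = (-12 + 107) - 70 = 95 - 70 = 25)
k(y, v) = 2*y (k(y, v) = y + y = 2*y)
B(u) = -3/2 (B(u) = -1/2 + (2*3 - 7) = -1/2 + (6 - 7) = -1/2 - 1 = -3/2)
M = -427/2 (M = -3/2 + (-123 - 1*89) = -3/2 + (-123 - 89) = -3/2 - 212 = -427/2 ≈ -213.50)
M - H = -427/2 - 1*25 = -427/2 - 25 = -477/2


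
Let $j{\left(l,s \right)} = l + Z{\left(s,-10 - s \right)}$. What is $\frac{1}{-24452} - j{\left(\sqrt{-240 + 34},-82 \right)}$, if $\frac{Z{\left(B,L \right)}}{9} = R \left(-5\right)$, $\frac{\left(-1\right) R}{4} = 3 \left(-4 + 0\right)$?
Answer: $\frac{52816319}{24452} - i \sqrt{206} \approx 2160.0 - 14.353 i$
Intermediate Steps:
$R = 48$ ($R = - 4 \cdot 3 \left(-4 + 0\right) = - 4 \cdot 3 \left(-4\right) = \left(-4\right) \left(-12\right) = 48$)
$Z{\left(B,L \right)} = -2160$ ($Z{\left(B,L \right)} = 9 \cdot 48 \left(-5\right) = 9 \left(-240\right) = -2160$)
$j{\left(l,s \right)} = -2160 + l$ ($j{\left(l,s \right)} = l - 2160 = -2160 + l$)
$\frac{1}{-24452} - j{\left(\sqrt{-240 + 34},-82 \right)} = \frac{1}{-24452} - \left(-2160 + \sqrt{-240 + 34}\right) = - \frac{1}{24452} - \left(-2160 + \sqrt{-206}\right) = - \frac{1}{24452} - \left(-2160 + i \sqrt{206}\right) = - \frac{1}{24452} + \left(2160 - i \sqrt{206}\right) = \frac{52816319}{24452} - i \sqrt{206}$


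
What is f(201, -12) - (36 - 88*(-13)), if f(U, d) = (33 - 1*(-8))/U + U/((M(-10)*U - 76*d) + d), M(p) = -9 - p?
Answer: -87016546/73767 ≈ -1179.6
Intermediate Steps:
f(U, d) = 41/U + U/(U - 75*d) (f(U, d) = (33 - 1*(-8))/U + U/(((-9 - 1*(-10))*U - 76*d) + d) = (33 + 8)/U + U/(((-9 + 10)*U - 76*d) + d) = 41/U + U/((1*U - 76*d) + d) = 41/U + U/((U - 76*d) + d) = 41/U + U/(U - 75*d))
f(201, -12) - (36 - 88*(-13)) = (201**2 - 3075*(-12) + 41*201)/(201*(201 - 75*(-12))) - (36 - 88*(-13)) = (40401 + 36900 + 8241)/(201*(201 + 900)) - (36 + 1144) = (1/201)*85542/1101 - 1*1180 = (1/201)*(1/1101)*85542 - 1180 = 28514/73767 - 1180 = -87016546/73767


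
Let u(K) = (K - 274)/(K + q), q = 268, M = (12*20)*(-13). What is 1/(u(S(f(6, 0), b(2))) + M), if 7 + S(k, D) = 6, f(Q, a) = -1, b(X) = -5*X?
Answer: -267/833315 ≈ -0.00032041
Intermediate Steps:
S(k, D) = -1 (S(k, D) = -7 + 6 = -1)
M = -3120 (M = 240*(-13) = -3120)
u(K) = (-274 + K)/(268 + K) (u(K) = (K - 274)/(K + 268) = (-274 + K)/(268 + K))
1/(u(S(f(6, 0), b(2))) + M) = 1/((-274 - 1)/(268 - 1) - 3120) = 1/(-275/267 - 3120) = 1/(-833315/267) = -267/833315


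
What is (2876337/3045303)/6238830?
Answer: 106531/703671396870 ≈ 1.5139e-7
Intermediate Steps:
(2876337/3045303)/6238830 = (2876337*(1/3045303))*(1/6238830) = (106531/112789)*(1/6238830) = 106531/703671396870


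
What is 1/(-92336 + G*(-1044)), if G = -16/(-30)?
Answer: -5/464464 ≈ -1.0765e-5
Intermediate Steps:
G = 8/15 (G = -16*(-1/30) = 8/15 ≈ 0.53333)
1/(-92336 + G*(-1044)) = 1/(-92336 + (8/15)*(-1044)) = 1/(-92336 - 2784/5) = 1/(-464464/5) = -5/464464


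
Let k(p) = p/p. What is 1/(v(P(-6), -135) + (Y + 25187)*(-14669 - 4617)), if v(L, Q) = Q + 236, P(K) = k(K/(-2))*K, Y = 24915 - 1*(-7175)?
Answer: -1/1104644121 ≈ -9.0527e-10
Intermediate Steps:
k(p) = 1
Y = 32090 (Y = 24915 + 7175 = 32090)
P(K) = K (P(K) = 1*K = K)
v(L, Q) = 236 + Q
1/(v(P(-6), -135) + (Y + 25187)*(-14669 - 4617)) = 1/((236 - 135) + (32090 + 25187)*(-14669 - 4617)) = 1/(101 + 57277*(-19286)) = 1/(101 - 1104644222) = 1/(-1104644121) = -1/1104644121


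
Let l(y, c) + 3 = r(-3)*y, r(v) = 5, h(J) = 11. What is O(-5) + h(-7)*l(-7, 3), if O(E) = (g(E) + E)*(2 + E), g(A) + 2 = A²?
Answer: -472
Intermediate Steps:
g(A) = -2 + A²
O(E) = (2 + E)*(-2 + E + E²) (O(E) = ((-2 + E²) + E)*(2 + E) = (-2 + E + E²)*(2 + E) = (2 + E)*(-2 + E + E²))
l(y, c) = -3 + 5*y
O(-5) + h(-7)*l(-7, 3) = (-4 + (-5)³ + 3*(-5)²) + 11*(-3 + 5*(-7)) = (-4 - 125 + 3*25) + 11*(-3 - 35) = (-4 - 125 + 75) + 11*(-38) = -54 - 418 = -472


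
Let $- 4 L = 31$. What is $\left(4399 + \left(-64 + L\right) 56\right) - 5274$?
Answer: $-4893$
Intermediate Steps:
$L = - \frac{31}{4}$ ($L = \left(- \frac{1}{4}\right) 31 = - \frac{31}{4} \approx -7.75$)
$\left(4399 + \left(-64 + L\right) 56\right) - 5274 = \left(4399 + \left(-64 - \frac{31}{4}\right) 56\right) - 5274 = \left(4399 - 4018\right) - 5274 = 381 - 5274 = -4893$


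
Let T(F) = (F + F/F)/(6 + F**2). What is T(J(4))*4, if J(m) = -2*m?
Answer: -2/5 ≈ -0.40000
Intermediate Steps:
T(F) = (1 + F)/(6 + F**2) (T(F) = (F + 1)/(6 + F**2) = (1 + F)/(6 + F**2))
T(J(4))*4 = ((1 - 2*4)/(6 + (-2*4)**2))*4 = ((1 - 8)/(6 + (-8)**2))*4 = (-7/(6 + 64))*4 = (-7/70)*4 = ((1/70)*(-7))*4 = -1/10*4 = -2/5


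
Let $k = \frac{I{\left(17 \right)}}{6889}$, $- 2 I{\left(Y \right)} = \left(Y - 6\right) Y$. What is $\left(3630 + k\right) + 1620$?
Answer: $\frac{72334313}{13778} \approx 5250.0$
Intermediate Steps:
$I{\left(Y \right)} = - \frac{Y \left(-6 + Y\right)}{2}$ ($I{\left(Y \right)} = - \frac{\left(Y - 6\right) Y}{2} = - \frac{\left(-6 + Y\right) Y}{2} = - \frac{Y \left(-6 + Y\right)}{2}$)
$k = - \frac{187}{13778}$ ($k = \frac{\frac{1}{2} \cdot 17 \left(6 - 17\right)}{6889} = \frac{1}{2} \cdot 17 \left(6 - 17\right) \frac{1}{6889} = \frac{1}{2} \cdot 17 \left(-11\right) \frac{1}{6889} = \left(- \frac{187}{2}\right) \frac{1}{6889} = - \frac{187}{13778} \approx -0.013572$)
$\left(3630 + k\right) + 1620 = \left(3630 - \frac{187}{13778}\right) + 1620 = \frac{50013953}{13778} + 1620 = \frac{72334313}{13778}$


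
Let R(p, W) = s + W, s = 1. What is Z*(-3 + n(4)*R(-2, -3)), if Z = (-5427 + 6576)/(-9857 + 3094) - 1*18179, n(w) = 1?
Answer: 614728630/6763 ≈ 90896.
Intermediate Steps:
R(p, W) = 1 + W
Z = -122945726/6763 (Z = 1149/(-6763) - 18179 = 1149*(-1/6763) - 18179 = -1149/6763 - 18179 = -122945726/6763 ≈ -18179.)
Z*(-3 + n(4)*R(-2, -3)) = -122945726*(-3 + 1*(1 - 3))/6763 = -122945726*(-3 + 1*(-2))/6763 = -122945726*(-3 - 2)/6763 = -122945726/6763*(-5) = 614728630/6763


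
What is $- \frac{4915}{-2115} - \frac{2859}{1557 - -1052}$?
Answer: $\frac{1355290}{1103607} \approx 1.2281$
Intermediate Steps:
$- \frac{4915}{-2115} - \frac{2859}{1557 - -1052} = \left(-4915\right) \left(- \frac{1}{2115}\right) - \frac{2859}{1557 + 1052} = \frac{983}{423} - \frac{2859}{2609} = \frac{1355290}{1103607}$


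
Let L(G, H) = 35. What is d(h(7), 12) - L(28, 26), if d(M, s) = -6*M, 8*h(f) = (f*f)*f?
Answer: -1169/4 ≈ -292.25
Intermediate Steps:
h(f) = f**3/8 (h(f) = ((f*f)*f)/8 = (f**2*f)/8 = f**3/8)
d(h(7), 12) - L(28, 26) = -3*7**3/4 - 1*35 = -3*343/4 - 35 = -6*343/8 - 35 = -1029/4 - 35 = -1169/4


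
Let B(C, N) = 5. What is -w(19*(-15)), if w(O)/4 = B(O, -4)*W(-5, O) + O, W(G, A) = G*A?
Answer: -27360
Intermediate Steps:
W(G, A) = A*G
w(O) = -96*O (w(O) = 4*(5*(O*(-5)) + O) = 4*(5*(-5*O) + O) = 4*(-25*O + O) = 4*(-24*O) = -96*O)
-w(19*(-15)) = -(-96)*19*(-15) = -(-96)*(-285) = -1*27360 = -27360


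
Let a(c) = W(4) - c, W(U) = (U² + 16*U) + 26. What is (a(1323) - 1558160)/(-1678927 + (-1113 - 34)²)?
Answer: 1559377/363318 ≈ 4.2920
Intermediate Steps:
W(U) = 26 + U² + 16*U
a(c) = 106 - c (a(c) = (26 + 4² + 16*4) - c = (26 + 16 + 64) - c = 106 - c)
(a(1323) - 1558160)/(-1678927 + (-1113 - 34)²) = ((106 - 1*1323) - 1558160)/(-1678927 + (-1113 - 34)²) = ((106 - 1323) - 1558160)/(-1678927 + (-1147)²) = (-1217 - 1558160)/(-1678927 + 1315609) = -1559377/(-363318) = -1559377*(-1/363318) = 1559377/363318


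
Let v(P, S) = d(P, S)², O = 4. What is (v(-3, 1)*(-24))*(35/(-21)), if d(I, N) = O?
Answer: 640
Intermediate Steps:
d(I, N) = 4
v(P, S) = 16 (v(P, S) = 4² = 16)
(v(-3, 1)*(-24))*(35/(-21)) = (16*(-24))*(35/(-21)) = -13440*(-1)/21 = -384*(-5/3) = 640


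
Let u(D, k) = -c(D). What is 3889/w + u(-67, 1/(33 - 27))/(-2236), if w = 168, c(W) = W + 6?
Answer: 2171389/93912 ≈ 23.122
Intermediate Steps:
c(W) = 6 + W
u(D, k) = -6 - D (u(D, k) = -(6 + D) = -6 - D)
3889/w + u(-67, 1/(33 - 27))/(-2236) = 3889/168 + (-6 - 1*(-67))/(-2236) = 3889*(1/168) + (-6 + 67)*(-1/2236) = 3889/168 + 61*(-1/2236) = 3889/168 - 61/2236 = 2171389/93912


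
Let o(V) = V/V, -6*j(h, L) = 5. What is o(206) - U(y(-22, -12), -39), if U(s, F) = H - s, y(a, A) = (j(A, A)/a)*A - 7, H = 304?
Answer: -3415/11 ≈ -310.45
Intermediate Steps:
j(h, L) = -⅚ (j(h, L) = -⅙*5 = -⅚)
y(a, A) = -7 - 5*A/(6*a) (y(a, A) = (-5/(6*a))*A - 7 = -5*A/(6*a) - 7 = -7 - 5*A/(6*a))
U(s, F) = 304 - s
o(V) = 1
o(206) - U(y(-22, -12), -39) = 1 - (304 - (-7 - ⅚*(-12)/(-22))) = 1 - (304 - (-7 - ⅚*(-12)*(-1/22))) = 1 - (304 - (-7 - 5/11)) = 1 - (304 - 1*(-82/11)) = 1 - (304 + 82/11) = 1 - 1*3426/11 = 1 - 3426/11 = -3415/11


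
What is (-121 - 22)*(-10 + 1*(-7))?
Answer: 2431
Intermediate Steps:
(-121 - 22)*(-10 + 1*(-7)) = -143*(-10 - 7) = -143*(-17) = 2431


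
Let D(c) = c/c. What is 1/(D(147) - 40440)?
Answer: -1/40439 ≈ -2.4729e-5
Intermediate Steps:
D(c) = 1
1/(D(147) - 40440) = 1/(1 - 40440) = 1/(-40439) = -1/40439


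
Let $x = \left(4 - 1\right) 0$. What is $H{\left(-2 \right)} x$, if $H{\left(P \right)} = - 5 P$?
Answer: $0$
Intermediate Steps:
$x = 0$ ($x = 3 \cdot 0 = 0$)
$H{\left(-2 \right)} x = \left(-5\right) \left(-2\right) 0 = 10 \cdot 0 = 0$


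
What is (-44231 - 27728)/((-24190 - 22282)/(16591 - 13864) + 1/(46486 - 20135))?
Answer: 5170914517743/1224580945 ≈ 4222.6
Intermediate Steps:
(-44231 - 27728)/((-24190 - 22282)/(16591 - 13864) + 1/(46486 - 20135)) = -71959/(-46472/2727 + 1/26351) = -71959/(-1224580945/71859177) = -71959*(-71859177/1224580945) = 5170914517743/1224580945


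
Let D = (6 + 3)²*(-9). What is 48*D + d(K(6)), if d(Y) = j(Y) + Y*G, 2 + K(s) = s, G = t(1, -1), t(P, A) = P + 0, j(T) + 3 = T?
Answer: -34987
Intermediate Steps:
j(T) = -3 + T
t(P, A) = P
G = 1
K(s) = -2 + s
d(Y) = -3 + 2*Y (d(Y) = (-3 + Y) + Y*1 = (-3 + Y) + Y = -3 + 2*Y)
D = -729 (D = 9²*(-9) = 81*(-9) = -729)
48*D + d(K(6)) = 48*(-729) + (-3 + 2*(-2 + 6)) = -34992 + (-3 + 2*4) = -34992 + (-3 + 8) = -34992 + 5 = -34987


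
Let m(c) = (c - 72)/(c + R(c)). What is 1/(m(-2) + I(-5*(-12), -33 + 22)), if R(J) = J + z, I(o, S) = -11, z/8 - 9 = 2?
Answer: -42/499 ≈ -0.084168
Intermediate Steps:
z = 88 (z = 72 + 8*2 = 72 + 16 = 88)
R(J) = 88 + J (R(J) = J + 88 = 88 + J)
m(c) = (-72 + c)/(88 + 2*c) (m(c) = (c - 72)/(c + (88 + c)) = (-72 + c)/(88 + 2*c))
1/(m(-2) + I(-5*(-12), -33 + 22)) = 1/((-72 - 2)/(2*(44 - 2)) - 11) = 1/((½)*(-74)/42 - 11) = 1/((½)*(1/42)*(-74) - 11) = 1/(-37/42 - 11) = 1/(-499/42) = -42/499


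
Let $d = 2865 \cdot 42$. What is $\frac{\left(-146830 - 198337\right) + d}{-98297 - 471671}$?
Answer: $\frac{224837}{569968} \approx 0.39447$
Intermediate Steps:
$d = 120330$
$\frac{\left(-146830 - 198337\right) + d}{-98297 - 471671} = \frac{\left(-146830 - 198337\right) + 120330}{-98297 - 471671} = \frac{\left(-146830 - 198337\right) + 120330}{-569968} = \left(-345167 + 120330\right) \left(- \frac{1}{569968}\right) = \left(-224837\right) \left(- \frac{1}{569968}\right) = \frac{224837}{569968}$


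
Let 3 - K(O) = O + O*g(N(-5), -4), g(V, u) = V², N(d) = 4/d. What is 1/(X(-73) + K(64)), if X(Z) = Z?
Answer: -25/4374 ≈ -0.0057156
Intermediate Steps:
K(O) = 3 - 41*O/25 (K(O) = 3 - (O + O*(4/(-5))²) = 3 - (O + O*(4*(-⅕))²) = 3 - (O + O*(-⅘)²) = 3 - (O + O*(16/25)) = 3 - (O + 16*O/25) = 3 - 41*O/25)
1/(X(-73) + K(64)) = 1/(-73 + (3 - 41/25*64)) = 1/(-73 + (3 - 2624/25)) = 1/(-73 - 2549/25) = 1/(-4374/25) = -25/4374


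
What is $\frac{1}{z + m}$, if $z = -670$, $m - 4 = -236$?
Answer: $- \frac{1}{902} \approx -0.0011086$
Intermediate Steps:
$m = -232$ ($m = 4 - 236 = -232$)
$\frac{1}{z + m} = \frac{1}{-670 - 232} = \frac{1}{-902} = - \frac{1}{902}$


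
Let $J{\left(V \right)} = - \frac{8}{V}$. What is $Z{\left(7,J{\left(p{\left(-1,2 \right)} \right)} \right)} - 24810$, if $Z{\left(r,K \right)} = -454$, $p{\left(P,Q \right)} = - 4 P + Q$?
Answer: $-25264$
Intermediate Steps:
$p{\left(P,Q \right)} = Q - 4 P$
$Z{\left(7,J{\left(p{\left(-1,2 \right)} \right)} \right)} - 24810 = -454 - 24810 = -25264$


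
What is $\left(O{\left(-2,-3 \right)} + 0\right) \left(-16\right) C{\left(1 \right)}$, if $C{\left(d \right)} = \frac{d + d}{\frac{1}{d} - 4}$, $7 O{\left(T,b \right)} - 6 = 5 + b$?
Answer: $\frac{256}{21} \approx 12.19$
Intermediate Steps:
$O{\left(T,b \right)} = \frac{11}{7} + \frac{b}{7}$ ($O{\left(T,b \right)} = \frac{6}{7} + \frac{5 + b}{7} = \frac{6}{7} + \left(\frac{5}{7} + \frac{b}{7}\right) = \frac{11}{7} + \frac{b}{7}$)
$C{\left(d \right)} = \frac{2 d}{-4 + \frac{1}{d}}$
$\left(O{\left(-2,-3 \right)} + 0\right) \left(-16\right) C{\left(1 \right)} = \left(\left(\frac{11}{7} + \frac{1}{7} \left(-3\right)\right) + 0\right) \left(-16\right) \left(- \frac{2 \cdot 1^{2}}{-1 + 4 \cdot 1}\right) = \left(\left(\frac{11}{7} - \frac{3}{7}\right) + 0\right) \left(-16\right) \left(\left(-2\right) 1 \frac{1}{-1 + 4}\right) = \left(\frac{8}{7} + 0\right) \left(-16\right) \left(\left(-2\right) 1 \cdot \frac{1}{3}\right) = \frac{8}{7} \left(-16\right) \left(\left(-2\right) 1 \cdot \frac{1}{3}\right) = \left(- \frac{128}{7}\right) \left(- \frac{2}{3}\right) = \frac{256}{21}$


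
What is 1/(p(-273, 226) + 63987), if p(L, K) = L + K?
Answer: 1/63940 ≈ 1.5640e-5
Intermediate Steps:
p(L, K) = K + L
1/(p(-273, 226) + 63987) = 1/((226 - 273) + 63987) = 1/(-47 + 63987) = 1/63940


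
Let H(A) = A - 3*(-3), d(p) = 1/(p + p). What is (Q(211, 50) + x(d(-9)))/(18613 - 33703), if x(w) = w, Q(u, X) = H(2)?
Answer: -197/271620 ≈ -0.00072528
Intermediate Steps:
d(p) = 1/(2*p)
H(A) = 9 + A (H(A) = A + 9 = 9 + A)
Q(u, X) = 11 (Q(u, X) = 9 + 2 = 11)
(Q(211, 50) + x(d(-9)))/(18613 - 33703) = (11 + (1/2)/(-9))/(18613 - 33703) = (11 + (1/2)*(-1/9))/(-15090) = (11 - 1/18)*(-1/15090) = (197/18)*(-1/15090) = -197/271620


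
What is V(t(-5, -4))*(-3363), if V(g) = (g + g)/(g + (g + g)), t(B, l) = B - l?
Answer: -2242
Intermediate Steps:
V(g) = 2/3 (V(g) = (2*g)/(g + 2*g) = (2*g)/((3*g)) = (2*g)*(1/(3*g)) = 2/3)
V(t(-5, -4))*(-3363) = (2/3)*(-3363) = -2242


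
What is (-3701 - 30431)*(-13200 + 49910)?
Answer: -1252985720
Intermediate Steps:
(-3701 - 30431)*(-13200 + 49910) = -34132*36710 = -1252985720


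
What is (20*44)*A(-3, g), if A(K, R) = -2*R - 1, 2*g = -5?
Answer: 3520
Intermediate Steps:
g = -5/2 (g = (½)*(-5) = -5/2 ≈ -2.5000)
A(K, R) = -1 - 2*R
(20*44)*A(-3, g) = (20*44)*(-1 - 2*(-5/2)) = 880*(-1 + 5) = 880*4 = 3520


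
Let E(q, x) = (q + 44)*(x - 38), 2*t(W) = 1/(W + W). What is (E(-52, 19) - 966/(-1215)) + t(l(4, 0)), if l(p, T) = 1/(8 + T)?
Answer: 62692/405 ≈ 154.80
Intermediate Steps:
t(W) = 1/(4*W) (t(W) = 1/(2*(W + W)) = 1/(2*((2*W))) = (1/(2*W))/2 = 1/(4*W))
E(q, x) = (-38 + x)*(44 + q) (E(q, x) = (44 + q)*(-38 + x) = (-38 + x)*(44 + q))
(E(-52, 19) - 966/(-1215)) + t(l(4, 0)) = ((-1672 - 38*(-52) + 44*19 - 52*19) - 966/(-1215)) + 1/(4*(1/(8 + 0))) = ((-1672 + 1976 + 836 - 988) - 966*(-1/1215)) + 1/(4*(1/8)) = (152 + 322/405) + 1/(4*(⅛)) = 61882/405 + (¼)*8 = 61882/405 + 2 = 62692/405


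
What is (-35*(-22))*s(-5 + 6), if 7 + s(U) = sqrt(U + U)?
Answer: -5390 + 770*sqrt(2) ≈ -4301.1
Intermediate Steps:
s(U) = -7 + sqrt(2)*sqrt(U) (s(U) = -7 + sqrt(U + U) = -7 + sqrt(2*U) = -7 + sqrt(2)*sqrt(U))
(-35*(-22))*s(-5 + 6) = (-35*(-22))*(-7 + sqrt(2)*sqrt(-5 + 6)) = 770*(-7 + sqrt(2)*sqrt(1)) = 770*(-7 + sqrt(2)*1) = 770*(-7 + sqrt(2)) = -5390 + 770*sqrt(2)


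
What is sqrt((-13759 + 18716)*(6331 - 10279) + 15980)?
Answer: 4*I*sqrt(1222141) ≈ 4422.0*I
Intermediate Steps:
sqrt((-13759 + 18716)*(6331 - 10279) + 15980) = sqrt(4957*(-3948) + 15980) = sqrt(-19570236 + 15980) = sqrt(-19554256) = 4*I*sqrt(1222141)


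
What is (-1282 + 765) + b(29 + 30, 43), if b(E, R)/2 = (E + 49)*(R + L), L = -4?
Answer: 7907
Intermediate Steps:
b(E, R) = 2*(-4 + R)*(49 + E) (b(E, R) = 2*((E + 49)*(R - 4)) = 2*((49 + E)*(-4 + R)) = 2*((-4 + R)*(49 + E)) = 2*(-4 + R)*(49 + E))
(-1282 + 765) + b(29 + 30, 43) = (-1282 + 765) + (-392 - 8*(29 + 30) + 98*43 + 2*(29 + 30)*43) = -517 + (-392 - 8*59 + 4214 + 2*59*43) = -517 + (-392 - 472 + 4214 + 5074) = -517 + 8424 = 7907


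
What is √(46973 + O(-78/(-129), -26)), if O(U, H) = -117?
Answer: 2*√11714 ≈ 216.46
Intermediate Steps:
√(46973 + O(-78/(-129), -26)) = √(46973 - 117) = √46856 = 2*√11714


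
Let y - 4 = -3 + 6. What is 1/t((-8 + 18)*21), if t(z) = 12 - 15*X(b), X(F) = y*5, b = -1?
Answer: -1/513 ≈ -0.0019493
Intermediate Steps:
y = 7 (y = 4 + (-3 + 6) = 4 + 3 = 7)
X(F) = 35 (X(F) = 7*5 = 35)
t(z) = -513 (t(z) = 12 - 15*35 = 12 - 525 = -513)
1/t((-8 + 18)*21) = 1/(-513) = -1/513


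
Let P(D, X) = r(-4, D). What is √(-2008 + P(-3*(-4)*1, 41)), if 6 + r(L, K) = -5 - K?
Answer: I*√2031 ≈ 45.067*I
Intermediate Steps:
r(L, K) = -11 - K (r(L, K) = -6 + (-5 - K) = -11 - K)
P(D, X) = -11 - D
√(-2008 + P(-3*(-4)*1, 41)) = √(-2008 + (-11 - (-3*(-4)))) = √(-2008 + (-11 - 12)) = √(-2008 - 23) = √(-2031) = I*√2031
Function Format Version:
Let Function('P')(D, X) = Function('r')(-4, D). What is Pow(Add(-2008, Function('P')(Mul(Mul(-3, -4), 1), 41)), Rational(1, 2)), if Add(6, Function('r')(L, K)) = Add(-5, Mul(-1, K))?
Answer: Mul(I, Pow(2031, Rational(1, 2))) ≈ Mul(45.067, I)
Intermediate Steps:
Function('r')(L, K) = Add(-11, Mul(-1, K)) (Function('r')(L, K) = Add(-6, Add(-5, Mul(-1, K))) = Add(-11, Mul(-1, K)))
Function('P')(D, X) = Add(-11, Mul(-1, D))
Pow(Add(-2008, Function('P')(Mul(Mul(-3, -4), 1), 41)), Rational(1, 2)) = Pow(Add(-2008, Add(-11, Mul(-1, Mul(Mul(-3, -4), 1)))), Rational(1, 2)) = Pow(Add(-2008, Add(-11, Mul(-1, Mul(12, 1)))), Rational(1, 2)) = Pow(Add(-2008, Add(-11, Mul(-1, 12))), Rational(1, 2)) = Pow(Add(-2008, Add(-11, -12)), Rational(1, 2)) = Pow(Add(-2008, -23), Rational(1, 2)) = Pow(-2031, Rational(1, 2)) = Mul(I, Pow(2031, Rational(1, 2)))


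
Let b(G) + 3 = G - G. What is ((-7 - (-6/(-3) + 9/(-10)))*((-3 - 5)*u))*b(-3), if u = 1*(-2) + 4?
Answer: -1944/5 ≈ -388.80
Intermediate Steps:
b(G) = -3 (b(G) = -3 + (G - G) = -3 + 0 = -3)
u = 2 (u = -2 + 4 = 2)
((-7 - (-6/(-3) + 9/(-10)))*((-3 - 5)*u))*b(-3) = ((-7 - (-6/(-3) + 9/(-10)))*((-3 - 5)*2))*(-3) = ((-7 - (-6*(-1/3) + 9*(-1/10)))*(-8*2))*(-3) = ((-7 - (2 - 9/10))*(-16))*(-3) = ((-7 - 1*11/10)*(-16))*(-3) = ((-7 - 11/10)*(-16))*(-3) = -81/10*(-16)*(-3) = (648/5)*(-3) = -1944/5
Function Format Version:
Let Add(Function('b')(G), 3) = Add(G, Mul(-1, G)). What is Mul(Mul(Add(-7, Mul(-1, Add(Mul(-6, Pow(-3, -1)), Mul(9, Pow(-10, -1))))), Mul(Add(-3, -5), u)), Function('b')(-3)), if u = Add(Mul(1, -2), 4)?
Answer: Rational(-1944, 5) ≈ -388.80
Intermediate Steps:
Function('b')(G) = -3 (Function('b')(G) = Add(-3, Add(G, Mul(-1, G))) = Add(-3, 0) = -3)
u = 2 (u = Add(-2, 4) = 2)
Mul(Mul(Add(-7, Mul(-1, Add(Mul(-6, Pow(-3, -1)), Mul(9, Pow(-10, -1))))), Mul(Add(-3, -5), u)), Function('b')(-3)) = Mul(Mul(Add(-7, Mul(-1, Add(Mul(-6, Pow(-3, -1)), Mul(9, Pow(-10, -1))))), Mul(Add(-3, -5), 2)), -3) = Mul(Mul(Add(-7, Mul(-1, Add(Mul(-6, Rational(-1, 3)), Mul(9, Rational(-1, 10))))), Mul(-8, 2)), -3) = Mul(Mul(Add(-7, Mul(-1, Add(2, Rational(-9, 10)))), -16), -3) = Mul(Mul(Add(-7, Mul(-1, Rational(11, 10))), -16), -3) = Mul(Mul(Add(-7, Rational(-11, 10)), -16), -3) = Mul(Mul(Rational(-81, 10), -16), -3) = Mul(Rational(648, 5), -3) = Rational(-1944, 5)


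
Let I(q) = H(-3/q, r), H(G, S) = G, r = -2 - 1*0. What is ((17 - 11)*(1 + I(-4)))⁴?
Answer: 194481/16 ≈ 12155.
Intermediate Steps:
r = -2 (r = -2 + 0 = -2)
I(q) = -3/q
((17 - 11)*(1 + I(-4)))⁴ = ((17 - 11)*(1 - 3/(-4)))⁴ = (6*(1 - 3*(-¼)))⁴ = (6*(1 + ¾))⁴ = (6*(7/4))⁴ = (21/2)⁴ = 194481/16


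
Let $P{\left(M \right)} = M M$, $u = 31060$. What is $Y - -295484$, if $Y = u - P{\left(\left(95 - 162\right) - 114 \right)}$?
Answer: $293783$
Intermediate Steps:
$P{\left(M \right)} = M^{2}$
$Y = -1701$ ($Y = 31060 - \left(\left(95 - 162\right) - 114\right)^{2} = 31060 - \left(-67 - 114\right)^{2} = 31060 - \left(-181\right)^{2} = 31060 - 32761 = -1701$)
$Y - -295484 = -1701 - -295484 = -1701 + 295484 = 293783$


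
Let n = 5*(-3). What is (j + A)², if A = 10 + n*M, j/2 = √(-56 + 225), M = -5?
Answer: 12321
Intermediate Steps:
n = -15
j = 26 (j = 2*√(-56 + 225) = 2*√169 = 2*13 = 26)
A = 85 (A = 10 - 15*(-5) = 10 + 75 = 85)
(j + A)² = (26 + 85)² = 111² = 12321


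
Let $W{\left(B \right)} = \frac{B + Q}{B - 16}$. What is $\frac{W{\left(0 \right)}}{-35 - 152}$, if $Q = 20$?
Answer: $\frac{5}{748} \approx 0.0066845$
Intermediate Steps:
$W{\left(B \right)} = \frac{20 + B}{-16 + B}$ ($W{\left(B \right)} = \frac{B + 20}{B - 16} = \frac{20 + B}{-16 + B}$)
$\frac{W{\left(0 \right)}}{-35 - 152} = \frac{\frac{1}{-16 + 0} \left(20 + 0\right)}{-35 - 152} = \frac{\frac{1}{-16} \cdot 20}{-187} = \left(- \frac{1}{16}\right) 20 \left(- \frac{1}{187}\right) = \left(- \frac{5}{4}\right) \left(- \frac{1}{187}\right) = \frac{5}{748}$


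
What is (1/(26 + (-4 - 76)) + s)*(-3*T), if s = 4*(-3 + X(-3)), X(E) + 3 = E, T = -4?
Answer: -3890/9 ≈ -432.22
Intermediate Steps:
X(E) = -3 + E
s = -36 (s = 4*(-3 + (-3 - 3)) = 4*(-3 - 6) = 4*(-9) = -36)
(1/(26 + (-4 - 76)) + s)*(-3*T) = (1/(26 + (-4 - 76)) - 36)*(-3*(-4)) = (1/(26 - 80) - 36)*12 = (1/(-54) - 36)*12 = (-1/54 - 36)*12 = -1945/54*12 = -3890/9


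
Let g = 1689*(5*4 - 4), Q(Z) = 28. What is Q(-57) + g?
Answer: 27052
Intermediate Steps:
g = 27024 (g = 1689*(20 - 4) = 1689*16 = 27024)
Q(-57) + g = 28 + 27024 = 27052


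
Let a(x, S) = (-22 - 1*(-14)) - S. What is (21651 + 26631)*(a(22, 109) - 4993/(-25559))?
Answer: -144141565620/25559 ≈ -5.6396e+6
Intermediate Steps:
a(x, S) = -8 - S (a(x, S) = (-22 + 14) - S = -8 - S)
(21651 + 26631)*(a(22, 109) - 4993/(-25559)) = (21651 + 26631)*((-8 - 1*109) - 4993/(-25559)) = 48282*((-8 - 109) - 4993*(-1/25559)) = 48282*(-117 + 4993/25559) = 48282*(-2985410/25559) = -144141565620/25559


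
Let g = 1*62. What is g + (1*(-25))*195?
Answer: -4813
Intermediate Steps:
g = 62
g + (1*(-25))*195 = 62 + (1*(-25))*195 = 62 - 25*195 = 62 - 4875 = -4813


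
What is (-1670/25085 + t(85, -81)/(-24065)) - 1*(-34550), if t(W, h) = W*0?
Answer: 173337016/5017 ≈ 34550.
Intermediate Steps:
t(W, h) = 0
(-1670/25085 + t(85, -81)/(-24065)) - 1*(-34550) = (-1670/25085 + 0/(-24065)) - 1*(-34550) = (-1670*1/25085 + 0*(-1/24065)) + 34550 = (-334/5017 + 0) + 34550 = -334/5017 + 34550 = 173337016/5017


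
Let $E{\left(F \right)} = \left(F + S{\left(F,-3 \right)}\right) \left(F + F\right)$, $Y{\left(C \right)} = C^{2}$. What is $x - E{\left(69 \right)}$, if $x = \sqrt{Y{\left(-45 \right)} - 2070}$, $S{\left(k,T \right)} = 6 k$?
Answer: $-66654 + 3 i \sqrt{5} \approx -66654.0 + 6.7082 i$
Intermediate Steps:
$E{\left(F \right)} = 14 F^{2}$ ($E{\left(F \right)} = \left(F + 6 F\right) \left(F + F\right) = 7 F 2 F = 14 F^{2}$)
$x = 3 i \sqrt{5}$ ($x = \sqrt{\left(-45\right)^{2} - 2070} = \sqrt{2025 - 2070} = \sqrt{-45} = 3 i \sqrt{5} \approx 6.7082 i$)
$x - E{\left(69 \right)} = 3 i \sqrt{5} - 14 \cdot 69^{2} = 3 i \sqrt{5} - 14 \cdot 4761 = 3 i \sqrt{5} - 66654 = -66654 + 3 i \sqrt{5}$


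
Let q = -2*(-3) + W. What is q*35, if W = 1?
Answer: 245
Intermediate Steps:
q = 7 (q = -2*(-3) + 1 = 6 + 1 = 7)
q*35 = 7*35 = 245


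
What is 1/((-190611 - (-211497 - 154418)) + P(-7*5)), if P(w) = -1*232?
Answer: 1/175072 ≈ 5.7119e-6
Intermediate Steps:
P(w) = -232
1/((-190611 - (-211497 - 154418)) + P(-7*5)) = 1/((-190611 - (-211497 - 154418)) - 232) = 1/((-190611 - 1*(-365915)) - 232) = 1/((-190611 + 365915) - 232) = 1/(175304 - 232) = 1/175072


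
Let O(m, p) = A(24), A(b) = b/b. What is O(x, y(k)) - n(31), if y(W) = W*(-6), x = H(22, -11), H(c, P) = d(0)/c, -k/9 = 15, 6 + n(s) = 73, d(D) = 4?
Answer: -66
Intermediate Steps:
n(s) = 67 (n(s) = -6 + 73 = 67)
k = -135 (k = -9*15 = -135)
H(c, P) = 4/c
x = 2/11 (x = 4/22 = 4*(1/22) = 2/11 ≈ 0.18182)
y(W) = -6*W
A(b) = 1
O(m, p) = 1
O(x, y(k)) - n(31) = 1 - 1*67 = 1 - 67 = -66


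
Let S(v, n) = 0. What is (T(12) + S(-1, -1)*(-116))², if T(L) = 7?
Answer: 49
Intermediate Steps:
(T(12) + S(-1, -1)*(-116))² = (7 + 0*(-116))² = (7 + 0)² = 7² = 49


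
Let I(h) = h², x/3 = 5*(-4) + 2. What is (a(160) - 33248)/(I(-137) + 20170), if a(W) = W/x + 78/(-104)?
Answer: -3591185/4205412 ≈ -0.85394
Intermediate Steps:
x = -54 (x = 3*(5*(-4) + 2) = 3*(-20 + 2) = 3*(-18) = -54)
a(W) = -¾ - W/54 (a(W) = W/(-54) + 78/(-104) = W*(-1/54) + 78*(-1/104) = -W/54 - ¾ = -¾ - W/54)
(a(160) - 33248)/(I(-137) + 20170) = ((-¾ - 1/54*160) - 33248)/((-137)² + 20170) = ((-¾ - 80/27) - 33248)/(18769 + 20170) = (-401/108 - 33248)/38939 = -3591185/108*1/38939 = -3591185/4205412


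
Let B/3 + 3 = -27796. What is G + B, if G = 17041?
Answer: -66356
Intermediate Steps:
B = -83397 (B = -9 + 3*(-27796) = -9 - 83388 = -83397)
G + B = 17041 - 83397 = -66356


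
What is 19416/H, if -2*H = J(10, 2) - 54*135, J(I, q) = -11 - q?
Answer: 38832/7303 ≈ 5.3173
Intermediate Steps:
H = 7303/2 (H = -((-11 - 1*2) - 54*135)/2 = -((-11 - 2) - 7290)/2 = -(-13 - 7290)/2 = -½*(-7303) = 7303/2 ≈ 3651.5)
19416/H = 19416/(7303/2) = 19416*(2/7303) = 38832/7303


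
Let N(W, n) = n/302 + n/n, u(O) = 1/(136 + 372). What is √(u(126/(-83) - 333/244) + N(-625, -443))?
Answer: I*√683909351/38354 ≈ 0.68185*I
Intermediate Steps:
u(O) = 1/508
N(W, n) = 1 + n/302 (N(W, n) = n*(1/302) + 1 = n/302 + 1 = 1 + n/302)
√(u(126/(-83) - 333/244) + N(-625, -443)) = √(1/508 + (1 + (1/302)*(-443))) = √(1/508 + (1 - 443/302)) = √(1/508 - 141/302) = √(-35663/76708) = I*√683909351/38354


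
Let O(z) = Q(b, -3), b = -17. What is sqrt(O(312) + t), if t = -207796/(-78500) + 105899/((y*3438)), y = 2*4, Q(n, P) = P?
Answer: sqrt(283043570263885)/8996100 ≈ 1.8701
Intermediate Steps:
y = 8
O(z) = -3
t = 3507073171/539766000 (t = -207796/(-78500) + 105899/((8*3438)) = -207796*(-1/78500) + 105899/27504 = 51949/19625 + 105899*(1/27504) = 51949/19625 + 105899/27504 = 3507073171/539766000 ≈ 6.4974)
sqrt(O(312) + t) = sqrt(-3 + 3507073171/539766000) = sqrt(1887775171/539766000) = sqrt(283043570263885)/8996100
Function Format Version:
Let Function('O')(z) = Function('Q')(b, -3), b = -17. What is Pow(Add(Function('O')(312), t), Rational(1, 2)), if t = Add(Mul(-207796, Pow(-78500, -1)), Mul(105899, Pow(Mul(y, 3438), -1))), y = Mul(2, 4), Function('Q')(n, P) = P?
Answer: Mul(Rational(1, 8996100), Pow(283043570263885, Rational(1, 2))) ≈ 1.8701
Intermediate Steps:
y = 8
Function('O')(z) = -3
t = Rational(3507073171, 539766000) (t = Add(Mul(-207796, Pow(-78500, -1)), Mul(105899, Pow(Mul(8, 3438), -1))) = Add(Mul(-207796, Rational(-1, 78500)), Mul(105899, Pow(27504, -1))) = Add(Rational(51949, 19625), Mul(105899, Rational(1, 27504))) = Add(Rational(51949, 19625), Rational(105899, 27504)) = Rational(3507073171, 539766000) ≈ 6.4974)
Pow(Add(Function('O')(312), t), Rational(1, 2)) = Pow(Add(-3, Rational(3507073171, 539766000)), Rational(1, 2)) = Pow(Rational(1887775171, 539766000), Rational(1, 2)) = Mul(Rational(1, 8996100), Pow(283043570263885, Rational(1, 2)))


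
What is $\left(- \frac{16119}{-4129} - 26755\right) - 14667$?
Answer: $- \frac{171015319}{4129} \approx -41418.0$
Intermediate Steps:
$\left(- \frac{16119}{-4129} - 26755\right) - 14667 = \left(\left(-16119\right) \left(- \frac{1}{4129}\right) - 26755\right) - 14667 = \left(\frac{16119}{4129} - 26755\right) - 14667 = - \frac{110455276}{4129} - 14667 = - \frac{171015319}{4129}$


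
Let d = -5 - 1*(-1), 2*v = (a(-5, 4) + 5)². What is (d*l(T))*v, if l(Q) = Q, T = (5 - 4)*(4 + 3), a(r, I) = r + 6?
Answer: -504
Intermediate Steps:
a(r, I) = 6 + r
T = 7 (T = 1*7 = 7)
v = 18 (v = ((6 - 5) + 5)²/2 = (1 + 5)²/2 = (½)*6² = (½)*36 = 18)
d = -4 (d = -5 + 1 = -4)
(d*l(T))*v = -4*7*18 = -28*18 = -504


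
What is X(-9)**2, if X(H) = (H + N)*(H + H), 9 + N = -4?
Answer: 156816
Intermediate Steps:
N = -13 (N = -9 - 4 = -13)
X(H) = 2*H*(-13 + H) (X(H) = (H - 13)*(H + H) = (-13 + H)*(2*H) = 2*H*(-13 + H))
X(-9)**2 = (2*(-9)*(-13 - 9))**2 = (2*(-9)*(-22))**2 = 396**2 = 156816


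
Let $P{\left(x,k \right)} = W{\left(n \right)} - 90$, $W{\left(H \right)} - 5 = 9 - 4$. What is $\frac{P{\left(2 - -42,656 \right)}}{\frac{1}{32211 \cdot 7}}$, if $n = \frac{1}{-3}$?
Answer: $-18038160$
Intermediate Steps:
$n = - \frac{1}{3} \approx -0.33333$
$W{\left(H \right)} = 10$ ($W{\left(H \right)} = 5 + \left(9 - 4\right) = 5 + 5 = 10$)
$P{\left(x,k \right)} = -80$ ($P{\left(x,k \right)} = 10 - 90 = -80$)
$\frac{P{\left(2 - -42,656 \right)}}{\frac{1}{32211 \cdot 7}} = - \frac{80}{\frac{1}{32211 \cdot 7}} = - \frac{80}{\frac{1}{225477}} = - 80 \frac{1}{\frac{1}{225477}} = \left(-80\right) 225477 = -18038160$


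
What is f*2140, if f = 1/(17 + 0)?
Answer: 2140/17 ≈ 125.88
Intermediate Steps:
f = 1/17 ≈ 0.058824
f*2140 = (1/17)*2140 = 2140/17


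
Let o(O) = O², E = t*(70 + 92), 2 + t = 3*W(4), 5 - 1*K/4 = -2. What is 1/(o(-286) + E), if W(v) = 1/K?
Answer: 14/1140851 ≈ 1.2272e-5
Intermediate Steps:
K = 28 (K = 20 - 4*(-2) = 20 + 8 = 28)
W(v) = 1/28
t = -53/28 (t = -2 + 3*(1/28) = -2 + 3/28 = -53/28 ≈ -1.8929)
E = -4293/14 (E = -53*(70 + 92)/28 = -53/28*162 = -4293/14 ≈ -306.64)
1/(o(-286) + E) = 1/((-286)² - 4293/14) = 1/(81796 - 4293/14) = 1/(1140851/14) = 14/1140851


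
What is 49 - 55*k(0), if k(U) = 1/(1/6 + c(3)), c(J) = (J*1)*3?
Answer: 43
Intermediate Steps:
c(J) = 3*J (c(J) = J*3 = 3*J)
k(U) = 6/55 (k(U) = 1/(1/6 + 3*3) = 1/(1/6 + 9) = 1/(55/6) = 6/55)
49 - 55*k(0) = 49 - 55*6/55 = 49 - 6 = 43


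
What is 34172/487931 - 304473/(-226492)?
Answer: 156301499987/110512468052 ≈ 1.4143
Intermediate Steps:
34172/487931 - 304473/(-226492) = 34172*(1/487931) - 304473*(-1/226492) = 34172/487931 + 304473/226492 = 156301499987/110512468052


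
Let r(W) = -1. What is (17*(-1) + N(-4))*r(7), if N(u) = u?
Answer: 21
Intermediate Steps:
(17*(-1) + N(-4))*r(7) = (17*(-1) - 4)*(-1) = (-17 - 4)*(-1) = -21*(-1) = 21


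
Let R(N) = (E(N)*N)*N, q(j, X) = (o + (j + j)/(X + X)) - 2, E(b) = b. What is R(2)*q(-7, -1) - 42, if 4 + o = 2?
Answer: -18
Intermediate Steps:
o = -2 (o = -4 + 2 = -2)
q(j, X) = -4 + j/X (q(j, X) = (-2 + (j + j)/(X + X)) - 2 = (-2 + (2*j)/((2*X))) - 2 = (-2 + (2*j)*(1/(2*X))) - 2 = (-2 + j/X) - 2 = -4 + j/X)
R(N) = N³ (R(N) = (N*N)*N = N²*N = N³)
R(2)*q(-7, -1) - 42 = 2³*(-4 - 7/(-1)) - 42 = 8*(-4 - 7*(-1)) - 42 = 8*(-4 + 7) - 42 = 8*3 - 42 = 24 - 42 = -18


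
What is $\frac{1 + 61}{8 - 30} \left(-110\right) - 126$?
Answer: $184$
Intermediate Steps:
$\frac{1 + 61}{8 - 30} \left(-110\right) - 126 = \frac{62}{-22} \left(-110\right) - 126 = 62 \left(- \frac{1}{22}\right) \left(-110\right) - 126 = \left(- \frac{31}{11}\right) \left(-110\right) - 126 = 310 - 126 = 184$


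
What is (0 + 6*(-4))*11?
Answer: -264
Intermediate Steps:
(0 + 6*(-4))*11 = (0 - 24)*11 = -24*11 = -264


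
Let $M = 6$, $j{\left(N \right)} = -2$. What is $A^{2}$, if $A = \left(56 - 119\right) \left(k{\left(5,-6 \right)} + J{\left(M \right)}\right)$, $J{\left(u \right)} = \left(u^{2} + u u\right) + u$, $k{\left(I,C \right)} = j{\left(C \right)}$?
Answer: $22924944$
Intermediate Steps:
$k{\left(I,C \right)} = -2$
$J{\left(u \right)} = u + 2 u^{2}$ ($J{\left(u \right)} = \left(u^{2} + u^{2}\right) + u = 2 u^{2} + u = u + 2 u^{2}$)
$A = -4788$ ($A = \left(56 - 119\right) \left(-2 + 6 \left(1 + 2 \cdot 6\right)\right) = - 63 \left(-2 + 6 \left(1 + 12\right)\right) = - 63 \left(-2 + 6 \cdot 13\right) = - 63 \left(-2 + 78\right) = \left(-63\right) 76 = -4788$)
$A^{2} = \left(-4788\right)^{2} = 22924944$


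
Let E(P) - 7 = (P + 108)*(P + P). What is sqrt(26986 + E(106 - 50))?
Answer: sqrt(45361) ≈ 212.98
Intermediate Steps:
E(P) = 7 + 2*P*(108 + P) (E(P) = 7 + (P + 108)*(P + P) = 7 + (108 + P)*(2*P) = 7 + 2*P*(108 + P))
sqrt(26986 + E(106 - 50)) = sqrt(26986 + (7 + 2*(106 - 50)**2 + 216*(106 - 50))) = sqrt(26986 + (7 + 2*56**2 + 216*56)) = sqrt(26986 + (7 + 2*3136 + 12096)) = sqrt(26986 + (7 + 6272 + 12096)) = sqrt(26986 + 18375) = sqrt(45361)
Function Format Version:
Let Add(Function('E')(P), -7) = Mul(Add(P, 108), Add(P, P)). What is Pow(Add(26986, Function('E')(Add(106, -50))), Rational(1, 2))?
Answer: Pow(45361, Rational(1, 2)) ≈ 212.98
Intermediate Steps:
Function('E')(P) = Add(7, Mul(2, P, Add(108, P))) (Function('E')(P) = Add(7, Mul(Add(P, 108), Add(P, P))) = Add(7, Mul(Add(108, P), Mul(2, P))) = Add(7, Mul(2, P, Add(108, P))))
Pow(Add(26986, Function('E')(Add(106, -50))), Rational(1, 2)) = Pow(Add(26986, Add(7, Mul(2, Pow(Add(106, -50), 2)), Mul(216, Add(106, -50)))), Rational(1, 2)) = Pow(Add(26986, Add(7, Mul(2, Pow(56, 2)), Mul(216, 56))), Rational(1, 2)) = Pow(Add(26986, Add(7, Mul(2, 3136), 12096)), Rational(1, 2)) = Pow(Add(26986, Add(7, 6272, 12096)), Rational(1, 2)) = Pow(Add(26986, 18375), Rational(1, 2)) = Pow(45361, Rational(1, 2))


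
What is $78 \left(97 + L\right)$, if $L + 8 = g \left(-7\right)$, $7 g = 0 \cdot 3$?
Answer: $6942$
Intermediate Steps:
$g = 0$ ($g = \frac{0 \cdot 3}{7} = \frac{1}{7} \cdot 0 = 0$)
$L = -8$ ($L = -8 + 0 \left(-7\right) = -8 + 0 = -8$)
$78 \left(97 + L\right) = 78 \left(97 - 8\right) = 78 \cdot 89 = 6942$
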